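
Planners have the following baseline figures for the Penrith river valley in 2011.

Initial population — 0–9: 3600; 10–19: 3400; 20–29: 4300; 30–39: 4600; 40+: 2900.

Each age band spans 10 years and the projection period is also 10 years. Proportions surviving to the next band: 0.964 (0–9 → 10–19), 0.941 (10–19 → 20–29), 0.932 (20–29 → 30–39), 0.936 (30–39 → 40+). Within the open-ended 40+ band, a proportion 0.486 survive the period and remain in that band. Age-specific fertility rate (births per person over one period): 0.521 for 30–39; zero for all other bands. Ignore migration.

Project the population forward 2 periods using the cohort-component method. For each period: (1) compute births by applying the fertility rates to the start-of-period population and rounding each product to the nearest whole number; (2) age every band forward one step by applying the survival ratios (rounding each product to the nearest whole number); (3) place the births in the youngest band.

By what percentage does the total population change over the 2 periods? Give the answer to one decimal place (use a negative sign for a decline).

Period 1:
Births: 4600 * 0.521 = 2397
10–19: 3600 * 0.964 = 3470
20–29: 3400 * 0.941 = 3199
30–39: 4300 * 0.932 = 4008
40+: 4600 * 0.936 + 2900 * 0.486 = 4306 + 1409 = 5715
Population now: 0–9=2397, 10–19=3470, 20–29=3199, 30–39=4008, 40+=5715
Period 2:
Births: 4008 * 0.521 = 2088
10–19: 2397 * 0.964 = 2311
20–29: 3470 * 0.941 = 3265
30–39: 3199 * 0.932 = 2981
40+: 4008 * 0.936 + 5715 * 0.486 = 3751 + 2777 = 6528
Population now: 0–9=2088, 10–19=2311, 20–29=3265, 30–39=2981, 40+=6528
Total: 18800 → 17173; change = -1627; percentage change = -8.7%

-8.7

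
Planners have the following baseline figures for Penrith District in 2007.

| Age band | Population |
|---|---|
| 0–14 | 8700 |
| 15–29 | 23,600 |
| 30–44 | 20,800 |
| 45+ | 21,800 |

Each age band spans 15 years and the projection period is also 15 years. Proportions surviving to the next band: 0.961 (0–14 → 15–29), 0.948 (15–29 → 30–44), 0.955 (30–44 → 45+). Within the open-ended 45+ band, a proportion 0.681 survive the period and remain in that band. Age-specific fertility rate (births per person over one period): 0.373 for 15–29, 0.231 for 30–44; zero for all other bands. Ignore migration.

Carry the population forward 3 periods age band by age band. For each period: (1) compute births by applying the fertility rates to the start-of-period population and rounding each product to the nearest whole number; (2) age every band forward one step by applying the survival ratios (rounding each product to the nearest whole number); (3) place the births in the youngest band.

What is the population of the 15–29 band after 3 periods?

After projecting period 1:
Births: 23600 * 0.373 = 8803  |  20800 * 0.231 = 4805 → total 13608
15–29: 8700 * 0.961 = 8361
30–44: 23600 * 0.948 = 22373
45+: 20800 * 0.955 + 21800 * 0.681 = 19864 + 14846 = 34710
Giving 13608 / 8361 / 22373 / 34710.
After projecting period 2:
Births: 8361 * 0.373 = 3119  |  22373 * 0.231 = 5168 → total 8287
15–29: 13608 * 0.961 = 13077
30–44: 8361 * 0.948 = 7926
45+: 22373 * 0.955 + 34710 * 0.681 = 21366 + 23638 = 45004
Giving 8287 / 13077 / 7926 / 45004.
After projecting period 3:
Births: 13077 * 0.373 = 4878  |  7926 * 0.231 = 1831 → total 6709
15–29: 8287 * 0.961 = 7964
30–44: 13077 * 0.948 = 12397
45+: 7926 * 0.955 + 45004 * 0.681 = 7569 + 30648 = 38217
Giving 6709 / 7964 / 12397 / 38217.

7964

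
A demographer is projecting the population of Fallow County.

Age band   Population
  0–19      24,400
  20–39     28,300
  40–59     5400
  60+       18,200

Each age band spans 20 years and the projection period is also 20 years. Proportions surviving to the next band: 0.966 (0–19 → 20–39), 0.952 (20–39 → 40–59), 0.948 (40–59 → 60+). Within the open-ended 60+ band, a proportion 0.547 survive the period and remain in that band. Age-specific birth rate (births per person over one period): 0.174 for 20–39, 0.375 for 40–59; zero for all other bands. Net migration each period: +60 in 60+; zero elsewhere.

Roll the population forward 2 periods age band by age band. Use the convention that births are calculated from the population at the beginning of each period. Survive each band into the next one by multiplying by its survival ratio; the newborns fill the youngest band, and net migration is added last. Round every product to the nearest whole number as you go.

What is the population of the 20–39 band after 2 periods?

6713

[period 1]
Births: 28300 × 0.174 = 4924  |  5400 × 0.375 = 2025 → total 6949
20–39: 24400 × 0.966 = 23570
40–59: 28300 × 0.952 = 26942
60+: 5400 × 0.948 + 18200 × 0.547 = 5119 + 9955 = 15074
Net migration: 60+ + 60 → 15134
Population now: 0–19=6949, 20–39=23570, 40–59=26942, 60+=15134
[period 2]
Births: 23570 × 0.174 = 4101  |  26942 × 0.375 = 10103 → total 14204
20–39: 6949 × 0.966 = 6713
40–59: 23570 × 0.952 = 22439
60+: 26942 × 0.948 + 15134 × 0.547 = 25541 + 8278 = 33819
Net migration: 60+ + 60 → 33879
Population now: 0–19=14204, 20–39=6713, 40–59=22439, 60+=33879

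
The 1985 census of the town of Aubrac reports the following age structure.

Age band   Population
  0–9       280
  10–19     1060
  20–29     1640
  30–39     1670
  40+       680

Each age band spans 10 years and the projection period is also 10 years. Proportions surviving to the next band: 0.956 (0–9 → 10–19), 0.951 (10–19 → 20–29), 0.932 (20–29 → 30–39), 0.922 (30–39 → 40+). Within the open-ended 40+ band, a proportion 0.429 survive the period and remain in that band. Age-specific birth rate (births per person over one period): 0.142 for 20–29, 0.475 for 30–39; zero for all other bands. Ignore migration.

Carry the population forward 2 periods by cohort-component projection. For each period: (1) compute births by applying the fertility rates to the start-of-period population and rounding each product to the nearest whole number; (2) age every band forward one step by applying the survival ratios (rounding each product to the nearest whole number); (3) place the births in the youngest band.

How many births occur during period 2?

Call the bands 1 to 5, youngest first.
[period 1]
Births: 1640 × 0.142 = 233  |  1670 × 0.475 = 793 → total 1026
Band 2: 280 × 0.956 = 268
Band 3: 1060 × 0.951 = 1008
Band 4: 1640 × 0.932 = 1528
Band 5: 1670 × 0.922 + 680 × 0.429 = 1540 + 292 = 1832
Population now: 0–9=1026, 10–19=268, 20–29=1008, 30–39=1528, 40+=1832
[period 2]
Births: 1008 × 0.142 = 143  |  1528 × 0.475 = 726 → total 869
Band 2: 1026 × 0.956 = 981
Band 3: 268 × 0.951 = 255
Band 4: 1008 × 0.932 = 939
Band 5: 1528 × 0.922 + 1832 × 0.429 = 1409 + 786 = 2195
Population now: 0–9=869, 10–19=981, 20–29=255, 30–39=939, 40+=2195

869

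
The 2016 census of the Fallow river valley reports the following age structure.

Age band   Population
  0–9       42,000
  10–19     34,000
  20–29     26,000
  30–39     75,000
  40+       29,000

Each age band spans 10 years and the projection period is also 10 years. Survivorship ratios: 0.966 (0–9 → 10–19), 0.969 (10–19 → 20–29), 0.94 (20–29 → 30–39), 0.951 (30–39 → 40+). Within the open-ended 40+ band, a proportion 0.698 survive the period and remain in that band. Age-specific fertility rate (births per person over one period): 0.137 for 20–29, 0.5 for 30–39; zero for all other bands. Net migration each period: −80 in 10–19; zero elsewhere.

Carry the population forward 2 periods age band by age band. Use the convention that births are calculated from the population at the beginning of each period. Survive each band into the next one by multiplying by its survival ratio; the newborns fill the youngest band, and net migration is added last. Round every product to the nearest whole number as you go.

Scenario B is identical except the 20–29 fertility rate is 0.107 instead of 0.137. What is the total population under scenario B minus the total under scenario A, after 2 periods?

After projecting period 1:
Births: 26000 * 0.137 = 3562 ; 75000 * 0.5 = 37500 → 41062
10–19: 42000 * 0.966 = 40572
20–29: 34000 * 0.969 = 32946
30–39: 26000 * 0.94 = 24440
40+: 75000 * 0.951 + 29000 * 0.698 = 71325 + 20242 = 91567
Net migration: 10–19 − 80 → 40492
End of period: [41062, 40492, 32946, 24440, 91567]
After projecting period 2:
Births: 32946 * 0.137 = 4514 ; 24440 * 0.5 = 12220 → 16734
10–19: 41062 * 0.966 = 39666
20–29: 40492 * 0.969 = 39237
30–39: 32946 * 0.94 = 30969
40+: 24440 * 0.951 + 91567 * 0.698 = 23242 + 63914 = 87156
Net migration: 10–19 − 80 → 39586
End of period: [16734, 39586, 39237, 30969, 87156]
Scenario A total after 2 periods: 213682
Scenario B projection —
After projecting period 1:
Births: 26000 * 0.107 = 2782 ; 75000 * 0.5 = 37500 → 40282
10–19: 42000 * 0.966 = 40572
20–29: 34000 * 0.969 = 32946
30–39: 26000 * 0.94 = 24440
40+: 75000 * 0.951 + 29000 * 0.698 = 71325 + 20242 = 91567
Net migration: 10–19 − 80 → 40492
End of period: [40282, 40492, 32946, 24440, 91567]
After projecting period 2:
Births: 32946 * 0.107 = 3525 ; 24440 * 0.5 = 12220 → 15745
10–19: 40282 * 0.966 = 38912
20–29: 40492 * 0.969 = 39237
30–39: 32946 * 0.94 = 30969
40+: 24440 * 0.951 + 91567 * 0.698 = 23242 + 63914 = 87156
Net migration: 10–19 − 80 → 38832
End of period: [15745, 38832, 39237, 30969, 87156]
Scenario B total after 2 periods: 211939
Difference B − A = 211939 − 213682 = -1743

-1743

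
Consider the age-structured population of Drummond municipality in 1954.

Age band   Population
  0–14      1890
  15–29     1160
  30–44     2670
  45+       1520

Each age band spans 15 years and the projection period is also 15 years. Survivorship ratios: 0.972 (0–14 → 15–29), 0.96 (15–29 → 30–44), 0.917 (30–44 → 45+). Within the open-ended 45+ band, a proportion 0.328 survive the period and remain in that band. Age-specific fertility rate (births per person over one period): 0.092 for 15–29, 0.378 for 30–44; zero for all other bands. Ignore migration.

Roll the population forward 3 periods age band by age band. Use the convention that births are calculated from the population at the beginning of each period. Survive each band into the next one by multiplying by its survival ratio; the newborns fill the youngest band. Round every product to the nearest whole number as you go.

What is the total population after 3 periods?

[period 1]
Births: 1160 × 0.092 = 107, 2670 × 0.378 = 1009 → 1116
15–29: 1890 × 0.972 = 1837
30–44: 1160 × 0.96 = 1114
45+: 2670 × 0.917 + 1520 × 0.328 = 2448 + 499 = 2947
End of period: [1116, 1837, 1114, 2947]
[period 2]
Births: 1837 × 0.092 = 169, 1114 × 0.378 = 421 → 590
15–29: 1116 × 0.972 = 1085
30–44: 1837 × 0.96 = 1764
45+: 1114 × 0.917 + 2947 × 0.328 = 1022 + 967 = 1989
End of period: [590, 1085, 1764, 1989]
[period 3]
Births: 1085 × 0.092 = 100, 1764 × 0.378 = 667 → 767
15–29: 590 × 0.972 = 573
30–44: 1085 × 0.96 = 1042
45+: 1764 × 0.917 + 1989 × 0.328 = 1618 + 652 = 2270
End of period: [767, 573, 1042, 2270]
Total after period 3: 767 + 573 + 1042 + 2270 = 4652

4652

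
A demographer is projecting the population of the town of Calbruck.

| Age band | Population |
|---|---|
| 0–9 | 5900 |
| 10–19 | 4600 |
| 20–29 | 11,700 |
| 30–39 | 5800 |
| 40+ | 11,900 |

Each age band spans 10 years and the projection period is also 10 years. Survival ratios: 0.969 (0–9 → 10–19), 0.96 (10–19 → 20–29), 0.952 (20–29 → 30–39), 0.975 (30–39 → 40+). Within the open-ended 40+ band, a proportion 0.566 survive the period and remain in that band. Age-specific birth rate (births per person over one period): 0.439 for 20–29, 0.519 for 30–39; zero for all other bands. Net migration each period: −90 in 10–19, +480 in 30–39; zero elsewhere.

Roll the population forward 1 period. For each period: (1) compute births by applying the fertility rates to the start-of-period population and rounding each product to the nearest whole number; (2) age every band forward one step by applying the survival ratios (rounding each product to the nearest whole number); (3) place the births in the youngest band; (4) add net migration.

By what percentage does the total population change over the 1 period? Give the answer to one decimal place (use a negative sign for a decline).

(Bands numbered youngest = 1 to oldest = 5.)
Period 1.
Births: 11700 × 0.439 = 5136 ; 5800 × 0.519 = 3010 — total 8146
Band 2: 5900 × 0.969 = 5717
Band 3: 4600 × 0.96 = 4416
Band 4: 11700 × 0.952 = 11138
Band 5: 5800 × 0.975 + 11900 × 0.566 = 5655 + 6735 = 12390
Net migration: Band 2 − 90 → 5627; Band 4 + 480 → 11618
→ [8146, 5627, 4416, 11618, 12390]
Total: 39900 → 42197; change = 2297; percentage change = 5.8%

5.8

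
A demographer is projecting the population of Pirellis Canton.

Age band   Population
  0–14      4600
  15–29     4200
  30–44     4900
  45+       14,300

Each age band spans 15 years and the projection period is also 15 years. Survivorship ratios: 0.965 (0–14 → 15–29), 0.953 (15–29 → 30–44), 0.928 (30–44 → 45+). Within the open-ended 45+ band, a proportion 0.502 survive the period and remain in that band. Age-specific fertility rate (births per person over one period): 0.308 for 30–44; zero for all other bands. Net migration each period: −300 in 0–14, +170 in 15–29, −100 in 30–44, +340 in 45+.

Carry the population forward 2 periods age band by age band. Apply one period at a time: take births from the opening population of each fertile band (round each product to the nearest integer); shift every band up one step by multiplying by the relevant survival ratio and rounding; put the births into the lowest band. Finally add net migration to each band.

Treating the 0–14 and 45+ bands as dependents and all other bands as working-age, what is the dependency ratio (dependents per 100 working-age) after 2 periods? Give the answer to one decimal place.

194.0

Call the groups 1 to 4, youngest first.
— Period 1 —
Births: 4900 * 0.308 = 1509
Group 2: 4600 * 0.965 = 4439
Group 3: 4200 * 0.953 = 4003
Group 4: 4900 * 0.928 + 14300 * 0.502 = 4547 + 7179 = 11726
Net migration: Group 1 − 300 → 1209; Group 2 + 170 → 4609; Group 3 − 100 → 3903; Group 4 + 340 → 12066
Giving 1209 / 4609 / 3903 / 12066.
— Period 2 —
Births: 3903 * 0.308 = 1202
Group 2: 1209 * 0.965 = 1167
Group 3: 4609 * 0.953 = 4392
Group 4: 3903 * 0.928 + 12066 * 0.502 = 3622 + 6057 = 9679
Net migration: Group 1 − 300 → 902; Group 2 + 170 → 1337; Group 3 − 100 → 4292; Group 4 + 340 → 10019
Giving 902 / 1337 / 4292 / 10019.
Dependents (band 0–14 + band 45+) = 902 + 10019 = 10921; working-age = 5629; ratio = 10921/5629 × 100 = 194.0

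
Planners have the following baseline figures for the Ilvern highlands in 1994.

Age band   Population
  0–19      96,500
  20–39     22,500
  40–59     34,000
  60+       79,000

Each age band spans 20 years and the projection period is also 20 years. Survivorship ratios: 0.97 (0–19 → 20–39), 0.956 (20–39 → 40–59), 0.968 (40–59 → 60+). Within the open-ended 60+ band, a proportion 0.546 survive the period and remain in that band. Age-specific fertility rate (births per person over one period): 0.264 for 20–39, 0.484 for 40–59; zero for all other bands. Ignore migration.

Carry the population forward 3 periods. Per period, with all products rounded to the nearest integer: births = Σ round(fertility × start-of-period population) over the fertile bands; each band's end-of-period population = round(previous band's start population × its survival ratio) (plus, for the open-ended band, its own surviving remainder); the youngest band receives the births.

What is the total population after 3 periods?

Let band 1 be 0–19 through band 4 = 60+.
After projecting period 1:
Births: 22500 * 0.264 = 5940 ; 34000 * 0.484 = 16456 — total 22396
Band 2: 96500 * 0.97 = 93605
Band 3: 22500 * 0.956 = 21510
Band 4: 34000 * 0.968 + 79000 * 0.546 = 32912 + 43134 = 76046
Giving 22396 / 93605 / 21510 / 76046.
After projecting period 2:
Births: 93605 * 0.264 = 24712 ; 21510 * 0.484 = 10411 — total 35123
Band 2: 22396 * 0.97 = 21724
Band 3: 93605 * 0.956 = 89486
Band 4: 21510 * 0.968 + 76046 * 0.546 = 20822 + 41521 = 62343
Giving 35123 / 21724 / 89486 / 62343.
After projecting period 3:
Births: 21724 * 0.264 = 5735 ; 89486 * 0.484 = 43311 — total 49046
Band 2: 35123 * 0.97 = 34069
Band 3: 21724 * 0.956 = 20768
Band 4: 89486 * 0.968 + 62343 * 0.546 = 86622 + 34039 = 120661
Giving 49046 / 34069 / 20768 / 120661.
Total after period 3: 49046 + 34069 + 20768 + 120661 = 224544

224544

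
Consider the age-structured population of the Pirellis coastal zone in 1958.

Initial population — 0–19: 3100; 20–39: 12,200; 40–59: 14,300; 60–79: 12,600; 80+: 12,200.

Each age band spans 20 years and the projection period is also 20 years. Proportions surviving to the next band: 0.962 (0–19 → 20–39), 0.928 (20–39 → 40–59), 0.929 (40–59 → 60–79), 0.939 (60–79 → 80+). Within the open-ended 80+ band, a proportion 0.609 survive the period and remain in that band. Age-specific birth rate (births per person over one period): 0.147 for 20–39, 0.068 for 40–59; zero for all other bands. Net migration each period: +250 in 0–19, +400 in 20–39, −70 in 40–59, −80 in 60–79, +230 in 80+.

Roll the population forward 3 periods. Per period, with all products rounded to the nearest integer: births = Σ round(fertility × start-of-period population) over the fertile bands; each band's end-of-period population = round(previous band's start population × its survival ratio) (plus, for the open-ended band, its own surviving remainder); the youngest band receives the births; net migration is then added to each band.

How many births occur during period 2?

1262

[period 1]
Births: 12200 × 0.147 = 1793, 14300 × 0.068 = 972 → total 2765
20–39: 3100 × 0.962 = 2982
40–59: 12200 × 0.928 = 11322
60–79: 14300 × 0.929 = 13285
80+: 12600 × 0.939 + 12200 × 0.609 = 11831 + 7430 = 19261
Net migration: 0–19 + 250 → 3015; 20–39 + 400 → 3382; 40–59 − 70 → 11252; 60–79 − 80 → 13205; 80+ + 230 → 19491
Giving 3015 / 3382 / 11252 / 13205 / 19491.
[period 2]
Births: 3382 × 0.147 = 497, 11252 × 0.068 = 765 → total 1262
20–39: 3015 × 0.962 = 2900
40–59: 3382 × 0.928 = 3138
60–79: 11252 × 0.929 = 10453
80+: 13205 × 0.939 + 19491 × 0.609 = 12399 + 11870 = 24269
Net migration: 0–19 + 250 → 1512; 20–39 + 400 → 3300; 40–59 − 70 → 3068; 60–79 − 80 → 10373; 80+ + 230 → 24499
Giving 1512 / 3300 / 3068 / 10373 / 24499.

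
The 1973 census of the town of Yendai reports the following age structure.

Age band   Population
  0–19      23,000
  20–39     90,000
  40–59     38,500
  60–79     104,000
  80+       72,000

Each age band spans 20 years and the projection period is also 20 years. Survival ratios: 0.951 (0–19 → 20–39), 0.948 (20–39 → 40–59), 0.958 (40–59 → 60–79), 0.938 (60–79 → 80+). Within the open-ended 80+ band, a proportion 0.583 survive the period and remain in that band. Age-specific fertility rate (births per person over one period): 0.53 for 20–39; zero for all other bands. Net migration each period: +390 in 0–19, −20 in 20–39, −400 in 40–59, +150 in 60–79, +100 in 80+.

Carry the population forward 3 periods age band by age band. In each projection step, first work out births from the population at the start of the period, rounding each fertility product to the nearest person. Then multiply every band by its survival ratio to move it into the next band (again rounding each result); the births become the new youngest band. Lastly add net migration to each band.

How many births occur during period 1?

47700

Period 1:
Births: 90000 × 0.53 = 47700
20–39: 23000 × 0.951 = 21873
40–59: 90000 × 0.948 = 85320
60–79: 38500 × 0.958 = 36883
80+: 104000 × 0.938 + 72000 × 0.583 = 97552 + 41976 = 139528
Net migration: 0–19 + 390 → 48090; 20–39 − 20 → 21853; 40–59 − 400 → 84920; 60–79 + 150 → 37033; 80+ + 100 → 139628
→ [48090, 21853, 84920, 37033, 139628]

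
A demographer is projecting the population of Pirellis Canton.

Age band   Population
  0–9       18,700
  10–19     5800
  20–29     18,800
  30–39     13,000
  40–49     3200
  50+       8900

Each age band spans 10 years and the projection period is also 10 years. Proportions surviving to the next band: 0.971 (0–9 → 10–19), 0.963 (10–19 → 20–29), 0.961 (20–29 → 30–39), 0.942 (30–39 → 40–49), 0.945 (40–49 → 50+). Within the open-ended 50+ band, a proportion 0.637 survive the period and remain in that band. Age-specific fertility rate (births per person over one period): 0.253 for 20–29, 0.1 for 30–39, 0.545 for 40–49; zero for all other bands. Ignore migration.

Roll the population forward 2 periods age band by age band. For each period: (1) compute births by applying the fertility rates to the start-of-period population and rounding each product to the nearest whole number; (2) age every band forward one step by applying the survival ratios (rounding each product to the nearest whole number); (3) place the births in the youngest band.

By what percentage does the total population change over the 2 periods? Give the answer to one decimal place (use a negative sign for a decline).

Period 1:
Births: 18800 × 0.253 = 4756  |  13000 × 0.1 = 1300  |  3200 × 0.545 = 1744 → 7800
10–19: 18700 × 0.971 = 18158
20–29: 5800 × 0.963 = 5585
30–39: 18800 × 0.961 = 18067
40–49: 13000 × 0.942 = 12246
50+: 3200 × 0.945 + 8900 × 0.637 = 3024 + 5669 = 8693
End of period: [7800, 18158, 5585, 18067, 12246, 8693]
Period 2:
Births: 5585 × 0.253 = 1413  |  18067 × 0.1 = 1807  |  12246 × 0.545 = 6674 → 9894
10–19: 7800 × 0.971 = 7574
20–29: 18158 × 0.963 = 17486
30–39: 5585 × 0.961 = 5367
40–49: 18067 × 0.942 = 17019
50+: 12246 × 0.945 + 8693 × 0.637 = 11572 + 5537 = 17109
End of period: [9894, 7574, 17486, 5367, 17019, 17109]
Total: 68400 → 74449; change = 6049; percentage change = 8.8%

8.8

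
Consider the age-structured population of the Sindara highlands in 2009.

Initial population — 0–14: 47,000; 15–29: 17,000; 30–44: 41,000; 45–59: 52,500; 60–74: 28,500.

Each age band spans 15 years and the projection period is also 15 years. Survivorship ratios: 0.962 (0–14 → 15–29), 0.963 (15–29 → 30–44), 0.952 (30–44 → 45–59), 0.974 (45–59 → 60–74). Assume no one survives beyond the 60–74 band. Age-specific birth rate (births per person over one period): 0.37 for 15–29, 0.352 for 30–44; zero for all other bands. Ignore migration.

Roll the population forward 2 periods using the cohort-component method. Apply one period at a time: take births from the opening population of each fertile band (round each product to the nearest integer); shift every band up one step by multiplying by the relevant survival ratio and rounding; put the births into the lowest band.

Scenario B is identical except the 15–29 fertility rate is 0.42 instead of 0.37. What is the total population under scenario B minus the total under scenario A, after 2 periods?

3078

Let group 1 be 0–14 through group 5 = 60–74.
— Period 1 —
Births: 17000 * 0.37 = 6290  |  41000 * 0.352 = 14432 → 20722
Group 2: 47000 * 0.962 = 45214
Group 3: 17000 * 0.963 = 16371
Group 4: 41000 * 0.952 = 39032
Group 5: 52500 * 0.974 = 51135
→ [20722, 45214, 16371, 39032, 51135]
— Period 2 —
Births: 45214 * 0.37 = 16729  |  16371 * 0.352 = 5763 → 22492
Group 2: 20722 * 0.962 = 19935
Group 3: 45214 * 0.963 = 43541
Group 4: 16371 * 0.952 = 15585
Group 5: 39032 * 0.974 = 38017
→ [22492, 19935, 43541, 15585, 38017]
Scenario A total after 2 periods: 139570
Scenario B projection —
— Period 1 —
Births: 17000 * 0.42 = 7140  |  41000 * 0.352 = 14432 → 21572
Group 2: 47000 * 0.962 = 45214
Group 3: 17000 * 0.963 = 16371
Group 4: 41000 * 0.952 = 39032
Group 5: 52500 * 0.974 = 51135
→ [21572, 45214, 16371, 39032, 51135]
— Period 2 —
Births: 45214 * 0.42 = 18990  |  16371 * 0.352 = 5763 → 24753
Group 2: 21572 * 0.962 = 20752
Group 3: 45214 * 0.963 = 43541
Group 4: 16371 * 0.952 = 15585
Group 5: 39032 * 0.974 = 38017
→ [24753, 20752, 43541, 15585, 38017]
Scenario B total after 2 periods: 142648
Difference B − A = 142648 − 139570 = 3078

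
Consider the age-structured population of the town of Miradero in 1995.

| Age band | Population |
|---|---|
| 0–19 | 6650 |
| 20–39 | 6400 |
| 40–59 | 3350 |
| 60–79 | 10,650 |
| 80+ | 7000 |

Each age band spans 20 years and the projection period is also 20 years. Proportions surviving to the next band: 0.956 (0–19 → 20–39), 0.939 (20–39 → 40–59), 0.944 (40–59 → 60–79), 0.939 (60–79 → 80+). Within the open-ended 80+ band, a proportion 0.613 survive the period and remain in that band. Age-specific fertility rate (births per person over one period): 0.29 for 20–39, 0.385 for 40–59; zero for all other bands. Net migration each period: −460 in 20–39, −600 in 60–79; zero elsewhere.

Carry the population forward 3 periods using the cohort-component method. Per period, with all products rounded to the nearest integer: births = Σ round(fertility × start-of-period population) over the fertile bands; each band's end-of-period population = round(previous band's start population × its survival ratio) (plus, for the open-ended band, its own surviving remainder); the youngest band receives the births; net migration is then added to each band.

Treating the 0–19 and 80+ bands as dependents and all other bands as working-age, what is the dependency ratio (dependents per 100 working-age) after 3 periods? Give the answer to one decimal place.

Numbering the bands 1..5 from youngest to oldest:
After projecting period 1:
Births: 6400 * 0.29 = 1856  |  3350 * 0.385 = 1290 ⇒ total 3146
Band 2: 6650 * 0.956 = 6357
Band 3: 6400 * 0.939 = 6010
Band 4: 3350 * 0.944 = 3162
Band 5: 10650 * 0.939 + 7000 * 0.613 = 10000 + 4291 = 14291
Net migration: Band 2 − 460 → 5897; Band 4 − 600 → 2562
Giving 3146 / 5897 / 6010 / 2562 / 14291.
After projecting period 2:
Births: 5897 * 0.29 = 1710  |  6010 * 0.385 = 2314 ⇒ total 4024
Band 2: 3146 * 0.956 = 3008
Band 3: 5897 * 0.939 = 5537
Band 4: 6010 * 0.944 = 5673
Band 5: 2562 * 0.939 + 14291 * 0.613 = 2406 + 8760 = 11166
Net migration: Band 2 − 460 → 2548; Band 4 − 600 → 5073
Giving 4024 / 2548 / 5537 / 5073 / 11166.
After projecting period 3:
Births: 2548 * 0.29 = 739  |  5537 * 0.385 = 2132 ⇒ total 2871
Band 2: 4024 * 0.956 = 3847
Band 3: 2548 * 0.939 = 2393
Band 4: 5537 * 0.944 = 5227
Band 5: 5073 * 0.939 + 11166 * 0.613 = 4764 + 6845 = 11609
Net migration: Band 2 − 460 → 3387; Band 4 − 600 → 4627
Giving 2871 / 3387 / 2393 / 4627 / 11609.
Dependents (band 0–19 + band 80+) = 2871 + 11609 = 14480; working-age = 10407; ratio = 14480/10407 × 100 = 139.1

139.1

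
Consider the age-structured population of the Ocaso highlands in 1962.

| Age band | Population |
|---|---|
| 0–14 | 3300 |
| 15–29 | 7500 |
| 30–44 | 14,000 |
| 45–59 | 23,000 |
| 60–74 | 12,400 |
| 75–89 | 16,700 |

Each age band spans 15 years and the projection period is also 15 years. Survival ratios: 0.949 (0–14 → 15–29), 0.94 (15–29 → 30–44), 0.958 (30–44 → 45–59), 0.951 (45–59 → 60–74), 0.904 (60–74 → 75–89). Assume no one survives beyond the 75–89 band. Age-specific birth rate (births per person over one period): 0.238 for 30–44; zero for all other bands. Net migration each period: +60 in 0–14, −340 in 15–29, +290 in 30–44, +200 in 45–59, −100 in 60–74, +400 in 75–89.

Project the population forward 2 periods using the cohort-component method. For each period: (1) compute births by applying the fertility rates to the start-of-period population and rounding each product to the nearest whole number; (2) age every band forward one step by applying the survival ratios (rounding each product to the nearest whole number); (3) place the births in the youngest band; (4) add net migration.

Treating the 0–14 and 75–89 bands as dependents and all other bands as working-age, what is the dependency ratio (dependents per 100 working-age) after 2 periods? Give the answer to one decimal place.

84.6

Numbering the bands 1..6 from youngest to oldest:
[period 1]
Births: 14000 * 0.238 = 3332
Band 2: 3300 * 0.949 = 3132
Band 3: 7500 * 0.94 = 7050
Band 4: 14000 * 0.958 = 13412
Band 5: 23000 * 0.951 = 21873
Band 6: 12400 * 0.904 = 11210
Net migration: Band 1 + 60 → 3392; Band 2 − 340 → 2792; Band 3 + 290 → 7340; Band 4 + 200 → 13612; Band 5 − 100 → 21773; Band 6 + 400 → 11610
Population now: 0–14=3392, 15–29=2792, 30–44=7340, 45–59=13612, 60–74=21773, 75–89=11610
[period 2]
Births: 7340 * 0.238 = 1747
Band 2: 3392 * 0.949 = 3219
Band 3: 2792 * 0.94 = 2624
Band 4: 7340 * 0.958 = 7032
Band 5: 13612 * 0.951 = 12945
Band 6: 21773 * 0.904 = 19683
Net migration: Band 1 + 60 → 1807; Band 2 − 340 → 2879; Band 3 + 290 → 2914; Band 4 + 200 → 7232; Band 5 − 100 → 12845; Band 6 + 400 → 20083
Population now: 0–14=1807, 15–29=2879, 30–44=2914, 45–59=7232, 60–74=12845, 75–89=20083
Dependents (band 0–14 + band 75–89) = 1807 + 20083 = 21890; working-age = 25870; ratio = 21890/25870 × 100 = 84.6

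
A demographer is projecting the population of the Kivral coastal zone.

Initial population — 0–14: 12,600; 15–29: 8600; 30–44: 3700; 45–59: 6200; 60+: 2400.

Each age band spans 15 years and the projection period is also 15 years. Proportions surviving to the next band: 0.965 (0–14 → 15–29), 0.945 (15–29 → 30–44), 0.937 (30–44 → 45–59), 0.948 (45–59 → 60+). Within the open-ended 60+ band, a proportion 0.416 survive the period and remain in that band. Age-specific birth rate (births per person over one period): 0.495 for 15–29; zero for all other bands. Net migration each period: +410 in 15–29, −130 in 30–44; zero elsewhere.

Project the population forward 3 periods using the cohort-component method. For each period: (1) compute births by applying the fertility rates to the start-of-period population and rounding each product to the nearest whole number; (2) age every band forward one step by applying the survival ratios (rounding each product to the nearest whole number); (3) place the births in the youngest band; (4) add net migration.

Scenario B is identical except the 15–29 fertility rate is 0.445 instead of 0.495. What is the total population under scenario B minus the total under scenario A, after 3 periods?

-1410

(Bands numbered youngest = 1 to oldest = 5.)
Period 1:
Births: 8600 × 0.495 = 4257
Band 2: 12600 × 0.965 = 12159
Band 3: 8600 × 0.945 = 8127
Band 4: 3700 × 0.937 = 3467
Band 5: 6200 × 0.948 + 2400 × 0.416 = 5878 + 998 = 6876
Net migration: Band 2 + 410 → 12569; Band 3 − 130 → 7997
End of period: [4257, 12569, 7997, 3467, 6876]
Period 2:
Births: 12569 × 0.495 = 6222
Band 2: 4257 × 0.965 = 4108
Band 3: 12569 × 0.945 = 11878
Band 4: 7997 × 0.937 = 7493
Band 5: 3467 × 0.948 + 6876 × 0.416 = 3287 + 2860 = 6147
Net migration: Band 2 + 410 → 4518; Band 3 − 130 → 11748
End of period: [6222, 4518, 11748, 7493, 6147]
Period 3:
Births: 4518 × 0.495 = 2236
Band 2: 6222 × 0.965 = 6004
Band 3: 4518 × 0.945 = 4270
Band 4: 11748 × 0.937 = 11008
Band 5: 7493 × 0.948 + 6147 × 0.416 = 7103 + 2557 = 9660
Net migration: Band 2 + 410 → 6414; Band 3 − 130 → 4140
End of period: [2236, 6414, 4140, 11008, 9660]
Scenario A total after 3 periods: 33458
Scenario B projection —
Period 1:
Births: 8600 × 0.445 = 3827
Band 2: 12600 × 0.965 = 12159
Band 3: 8600 × 0.945 = 8127
Band 4: 3700 × 0.937 = 3467
Band 5: 6200 × 0.948 + 2400 × 0.416 = 5878 + 998 = 6876
Net migration: Band 2 + 410 → 12569; Band 3 − 130 → 7997
End of period: [3827, 12569, 7997, 3467, 6876]
Period 2:
Births: 12569 × 0.445 = 5593
Band 2: 3827 × 0.965 = 3693
Band 3: 12569 × 0.945 = 11878
Band 4: 7997 × 0.937 = 7493
Band 5: 3467 × 0.948 + 6876 × 0.416 = 3287 + 2860 = 6147
Net migration: Band 2 + 410 → 4103; Band 3 − 130 → 11748
End of period: [5593, 4103, 11748, 7493, 6147]
Period 3:
Births: 4103 × 0.445 = 1826
Band 2: 5593 × 0.965 = 5397
Band 3: 4103 × 0.945 = 3877
Band 4: 11748 × 0.937 = 11008
Band 5: 7493 × 0.948 + 6147 × 0.416 = 7103 + 2557 = 9660
Net migration: Band 2 + 410 → 5807; Band 3 − 130 → 3747
End of period: [1826, 5807, 3747, 11008, 9660]
Scenario B total after 3 periods: 32048
Difference B − A = 32048 − 33458 = -1410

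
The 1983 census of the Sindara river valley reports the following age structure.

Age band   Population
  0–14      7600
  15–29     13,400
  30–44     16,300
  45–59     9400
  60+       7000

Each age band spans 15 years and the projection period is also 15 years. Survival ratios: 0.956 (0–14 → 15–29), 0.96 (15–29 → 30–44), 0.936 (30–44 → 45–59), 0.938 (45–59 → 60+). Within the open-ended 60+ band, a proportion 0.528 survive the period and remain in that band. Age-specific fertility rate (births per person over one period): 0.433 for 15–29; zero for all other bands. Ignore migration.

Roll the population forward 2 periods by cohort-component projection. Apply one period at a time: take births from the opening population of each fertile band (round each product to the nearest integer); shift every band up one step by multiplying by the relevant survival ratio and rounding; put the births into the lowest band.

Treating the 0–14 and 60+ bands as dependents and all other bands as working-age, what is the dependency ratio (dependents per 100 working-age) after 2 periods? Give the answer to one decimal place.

98.0

After projecting period 1:
Births: 13400 × 0.433 = 5802
15–29: 7600 × 0.956 = 7266
30–44: 13400 × 0.96 = 12864
45–59: 16300 × 0.936 = 15257
60+: 9400 × 0.938 + 7000 × 0.528 = 8817 + 3696 = 12513
→ [5802, 7266, 12864, 15257, 12513]
After projecting period 2:
Births: 7266 × 0.433 = 3146
15–29: 5802 × 0.956 = 5547
30–44: 7266 × 0.96 = 6975
45–59: 12864 × 0.936 = 12041
60+: 15257 × 0.938 + 12513 × 0.528 = 14311 + 6607 = 20918
→ [3146, 5547, 6975, 12041, 20918]
Dependents (band 0–14 + band 60+) = 3146 + 20918 = 24064; working-age = 24563; ratio = 24064/24563 × 100 = 98.0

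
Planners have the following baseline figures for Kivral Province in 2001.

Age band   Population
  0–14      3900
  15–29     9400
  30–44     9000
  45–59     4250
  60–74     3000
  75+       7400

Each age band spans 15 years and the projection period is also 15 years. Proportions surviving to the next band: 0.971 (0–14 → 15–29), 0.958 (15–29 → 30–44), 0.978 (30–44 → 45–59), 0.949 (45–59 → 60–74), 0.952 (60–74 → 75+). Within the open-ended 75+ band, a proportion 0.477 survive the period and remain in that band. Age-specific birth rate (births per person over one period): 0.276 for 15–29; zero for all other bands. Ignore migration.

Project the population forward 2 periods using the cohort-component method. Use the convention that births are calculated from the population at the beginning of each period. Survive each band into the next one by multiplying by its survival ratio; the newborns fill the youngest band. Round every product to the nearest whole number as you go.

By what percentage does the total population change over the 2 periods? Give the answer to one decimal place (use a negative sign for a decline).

After projecting period 1:
Births: 9400 × 0.276 = 2594
15–29: 3900 × 0.971 = 3787
30–44: 9400 × 0.958 = 9005
45–59: 9000 × 0.978 = 8802
60–74: 4250 × 0.949 = 4033
75+: 3000 × 0.952 + 7400 × 0.477 = 2856 + 3530 = 6386
→ [2594, 3787, 9005, 8802, 4033, 6386]
After projecting period 2:
Births: 3787 × 0.276 = 1045
15–29: 2594 × 0.971 = 2519
30–44: 3787 × 0.958 = 3628
45–59: 9005 × 0.978 = 8807
60–74: 8802 × 0.949 = 8353
75+: 4033 × 0.952 + 6386 × 0.477 = 3839 + 3046 = 6885
→ [1045, 2519, 3628, 8807, 8353, 6885]
Total: 36950 → 31237; change = -5713; percentage change = -15.5%

-15.5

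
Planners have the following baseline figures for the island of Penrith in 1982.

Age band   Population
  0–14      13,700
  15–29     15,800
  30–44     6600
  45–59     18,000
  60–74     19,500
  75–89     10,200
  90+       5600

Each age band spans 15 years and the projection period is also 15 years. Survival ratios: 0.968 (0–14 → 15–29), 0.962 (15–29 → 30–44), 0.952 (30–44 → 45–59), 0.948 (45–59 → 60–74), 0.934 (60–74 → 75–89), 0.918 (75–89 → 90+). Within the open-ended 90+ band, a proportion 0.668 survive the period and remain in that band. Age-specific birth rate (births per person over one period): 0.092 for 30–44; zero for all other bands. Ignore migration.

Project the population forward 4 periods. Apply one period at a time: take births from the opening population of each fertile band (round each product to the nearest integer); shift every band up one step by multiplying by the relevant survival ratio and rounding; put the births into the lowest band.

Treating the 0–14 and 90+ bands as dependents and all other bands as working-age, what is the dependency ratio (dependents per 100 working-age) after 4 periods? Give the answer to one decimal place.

After projecting period 1:
Births: 6600 * 0.092 = 607
15–29: 13700 * 0.968 = 13262
30–44: 15800 * 0.962 = 15200
45–59: 6600 * 0.952 = 6283
60–74: 18000 * 0.948 = 17064
75–89: 19500 * 0.934 = 18213
90+: 10200 * 0.918 + 5600 * 0.668 = 9364 + 3741 = 13105
End of period: [607, 13262, 15200, 6283, 17064, 18213, 13105]
After projecting period 2:
Births: 15200 * 0.092 = 1398
15–29: 607 * 0.968 = 588
30–44: 13262 * 0.962 = 12758
45–59: 15200 * 0.952 = 14470
60–74: 6283 * 0.948 = 5956
75–89: 17064 * 0.934 = 15938
90+: 18213 * 0.918 + 13105 * 0.668 = 16720 + 8754 = 25474
End of period: [1398, 588, 12758, 14470, 5956, 15938, 25474]
After projecting period 3:
Births: 12758 * 0.092 = 1174
15–29: 1398 * 0.968 = 1353
30–44: 588 * 0.962 = 566
45–59: 12758 * 0.952 = 12146
60–74: 14470 * 0.948 = 13718
75–89: 5956 * 0.934 = 5563
90+: 15938 * 0.918 + 25474 * 0.668 = 14631 + 17017 = 31648
End of period: [1174, 1353, 566, 12146, 13718, 5563, 31648]
After projecting period 4:
Births: 566 * 0.092 = 52
15–29: 1174 * 0.968 = 1136
30–44: 1353 * 0.962 = 1302
45–59: 566 * 0.952 = 539
60–74: 12146 * 0.948 = 11514
75–89: 13718 * 0.934 = 12813
90+: 5563 * 0.918 + 31648 * 0.668 = 5107 + 21141 = 26248
End of period: [52, 1136, 1302, 539, 11514, 12813, 26248]
Dependents (band 0–14 + band 90+) = 52 + 26248 = 26300; working-age = 27304; ratio = 26300/27304 × 100 = 96.3

96.3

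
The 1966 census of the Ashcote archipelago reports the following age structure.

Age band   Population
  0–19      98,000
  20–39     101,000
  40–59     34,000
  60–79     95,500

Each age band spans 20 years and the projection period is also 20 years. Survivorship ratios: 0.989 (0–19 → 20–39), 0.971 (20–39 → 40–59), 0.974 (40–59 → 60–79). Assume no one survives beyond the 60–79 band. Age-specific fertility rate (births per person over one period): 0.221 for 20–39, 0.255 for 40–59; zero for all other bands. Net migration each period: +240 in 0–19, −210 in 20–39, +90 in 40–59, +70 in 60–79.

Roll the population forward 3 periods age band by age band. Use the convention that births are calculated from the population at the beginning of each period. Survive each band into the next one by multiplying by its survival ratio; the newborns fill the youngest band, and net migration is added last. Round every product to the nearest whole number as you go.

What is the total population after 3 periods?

198410

Period 1.
Births: 101000 * 0.221 = 22321, 34000 * 0.255 = 8670 ⇒ total 30991
20–39: 98000 * 0.989 = 96922
40–59: 101000 * 0.971 = 98071
60–79: 34000 * 0.974 = 33116
Net migration: 0–19 + 240 → 31231; 20–39 − 210 → 96712; 40–59 + 90 → 98161; 60–79 + 70 → 33186
→ [31231, 96712, 98161, 33186]
Period 2.
Births: 96712 * 0.221 = 21373, 98161 * 0.255 = 25031 ⇒ total 46404
20–39: 31231 * 0.989 = 30887
40–59: 96712 * 0.971 = 93907
60–79: 98161 * 0.974 = 95609
Net migration: 0–19 + 240 → 46644; 20–39 − 210 → 30677; 40–59 + 90 → 93997; 60–79 + 70 → 95679
→ [46644, 30677, 93997, 95679]
Period 3.
Births: 30677 * 0.221 = 6780, 93997 * 0.255 = 23969 ⇒ total 30749
20–39: 46644 * 0.989 = 46131
40–59: 30677 * 0.971 = 29787
60–79: 93997 * 0.974 = 91553
Net migration: 0–19 + 240 → 30989; 20–39 − 210 → 45921; 40–59 + 90 → 29877; 60–79 + 70 → 91623
→ [30989, 45921, 29877, 91623]
Total after period 3: 30989 + 45921 + 29877 + 91623 = 198410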